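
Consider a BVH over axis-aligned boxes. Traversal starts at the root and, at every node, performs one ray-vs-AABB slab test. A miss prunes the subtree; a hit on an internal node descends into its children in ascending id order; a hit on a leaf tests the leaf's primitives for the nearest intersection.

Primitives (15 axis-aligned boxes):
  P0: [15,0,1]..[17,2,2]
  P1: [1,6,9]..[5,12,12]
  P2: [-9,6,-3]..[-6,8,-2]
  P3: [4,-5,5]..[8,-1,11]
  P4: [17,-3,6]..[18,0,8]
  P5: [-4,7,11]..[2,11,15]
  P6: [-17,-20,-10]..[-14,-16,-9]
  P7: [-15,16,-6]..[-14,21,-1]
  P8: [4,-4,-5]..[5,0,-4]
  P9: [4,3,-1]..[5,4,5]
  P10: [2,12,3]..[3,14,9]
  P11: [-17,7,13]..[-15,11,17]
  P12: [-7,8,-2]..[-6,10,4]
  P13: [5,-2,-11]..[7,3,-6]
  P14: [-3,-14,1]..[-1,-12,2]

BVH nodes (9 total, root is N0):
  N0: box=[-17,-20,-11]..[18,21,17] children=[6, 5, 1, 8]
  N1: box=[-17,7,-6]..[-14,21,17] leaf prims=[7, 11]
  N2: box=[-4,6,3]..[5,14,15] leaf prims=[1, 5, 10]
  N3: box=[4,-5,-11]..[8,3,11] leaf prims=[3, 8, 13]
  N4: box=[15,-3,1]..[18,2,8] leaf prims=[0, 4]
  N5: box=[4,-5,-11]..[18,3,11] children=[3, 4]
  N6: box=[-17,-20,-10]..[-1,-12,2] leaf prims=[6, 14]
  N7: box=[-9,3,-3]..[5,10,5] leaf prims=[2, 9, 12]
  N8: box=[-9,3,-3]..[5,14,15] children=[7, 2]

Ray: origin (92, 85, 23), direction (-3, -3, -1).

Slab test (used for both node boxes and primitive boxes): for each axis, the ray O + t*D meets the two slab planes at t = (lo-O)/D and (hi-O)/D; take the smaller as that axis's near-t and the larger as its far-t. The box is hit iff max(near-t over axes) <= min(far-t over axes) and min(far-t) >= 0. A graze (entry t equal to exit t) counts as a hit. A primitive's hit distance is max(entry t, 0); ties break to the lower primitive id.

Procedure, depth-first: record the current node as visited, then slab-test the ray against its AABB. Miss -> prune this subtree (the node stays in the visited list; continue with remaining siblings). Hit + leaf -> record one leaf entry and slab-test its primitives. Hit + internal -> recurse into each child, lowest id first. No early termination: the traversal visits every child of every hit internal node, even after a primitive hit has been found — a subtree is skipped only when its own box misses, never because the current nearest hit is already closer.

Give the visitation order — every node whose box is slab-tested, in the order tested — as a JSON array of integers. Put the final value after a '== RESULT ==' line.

Traverse from the root:
N0 x:[74/3,109/3] y:[64/3,35] z:[6,34] -> hit [74/3,34], descend [1, 5, 6, 8]
  N1 x:[106/3,109/3] y:[64/3,26] z:[6,29] -> miss, prune
  N5 x:[74/3,88/3] y:[82/3,30] z:[12,34] -> hit [82/3,88/3], descend [3, 4]
    N3 x:[28,88/3] y:[82/3,30] z:[12,34] -> hit [28,88/3] leaf, test {P3(miss), P8(miss), P13@t=29}
    N4 x:[74/3,77/3] y:[83/3,88/3] z:[15,22] -> miss, prune
  N6 x:[31,109/3] y:[97/3,35] z:[21,33] -> hit [97/3,33] leaf, test {P6(miss), P14(miss)}
  N8 x:[29,101/3] y:[71/3,82/3] z:[8,26] -> miss, prune

Visited [0, 1, 5, 3, 4, 6, 8]. Tests: 7 box, 2 leaf. Nearest: P13.

== RESULT ==
[0, 1, 5, 3, 4, 6, 8]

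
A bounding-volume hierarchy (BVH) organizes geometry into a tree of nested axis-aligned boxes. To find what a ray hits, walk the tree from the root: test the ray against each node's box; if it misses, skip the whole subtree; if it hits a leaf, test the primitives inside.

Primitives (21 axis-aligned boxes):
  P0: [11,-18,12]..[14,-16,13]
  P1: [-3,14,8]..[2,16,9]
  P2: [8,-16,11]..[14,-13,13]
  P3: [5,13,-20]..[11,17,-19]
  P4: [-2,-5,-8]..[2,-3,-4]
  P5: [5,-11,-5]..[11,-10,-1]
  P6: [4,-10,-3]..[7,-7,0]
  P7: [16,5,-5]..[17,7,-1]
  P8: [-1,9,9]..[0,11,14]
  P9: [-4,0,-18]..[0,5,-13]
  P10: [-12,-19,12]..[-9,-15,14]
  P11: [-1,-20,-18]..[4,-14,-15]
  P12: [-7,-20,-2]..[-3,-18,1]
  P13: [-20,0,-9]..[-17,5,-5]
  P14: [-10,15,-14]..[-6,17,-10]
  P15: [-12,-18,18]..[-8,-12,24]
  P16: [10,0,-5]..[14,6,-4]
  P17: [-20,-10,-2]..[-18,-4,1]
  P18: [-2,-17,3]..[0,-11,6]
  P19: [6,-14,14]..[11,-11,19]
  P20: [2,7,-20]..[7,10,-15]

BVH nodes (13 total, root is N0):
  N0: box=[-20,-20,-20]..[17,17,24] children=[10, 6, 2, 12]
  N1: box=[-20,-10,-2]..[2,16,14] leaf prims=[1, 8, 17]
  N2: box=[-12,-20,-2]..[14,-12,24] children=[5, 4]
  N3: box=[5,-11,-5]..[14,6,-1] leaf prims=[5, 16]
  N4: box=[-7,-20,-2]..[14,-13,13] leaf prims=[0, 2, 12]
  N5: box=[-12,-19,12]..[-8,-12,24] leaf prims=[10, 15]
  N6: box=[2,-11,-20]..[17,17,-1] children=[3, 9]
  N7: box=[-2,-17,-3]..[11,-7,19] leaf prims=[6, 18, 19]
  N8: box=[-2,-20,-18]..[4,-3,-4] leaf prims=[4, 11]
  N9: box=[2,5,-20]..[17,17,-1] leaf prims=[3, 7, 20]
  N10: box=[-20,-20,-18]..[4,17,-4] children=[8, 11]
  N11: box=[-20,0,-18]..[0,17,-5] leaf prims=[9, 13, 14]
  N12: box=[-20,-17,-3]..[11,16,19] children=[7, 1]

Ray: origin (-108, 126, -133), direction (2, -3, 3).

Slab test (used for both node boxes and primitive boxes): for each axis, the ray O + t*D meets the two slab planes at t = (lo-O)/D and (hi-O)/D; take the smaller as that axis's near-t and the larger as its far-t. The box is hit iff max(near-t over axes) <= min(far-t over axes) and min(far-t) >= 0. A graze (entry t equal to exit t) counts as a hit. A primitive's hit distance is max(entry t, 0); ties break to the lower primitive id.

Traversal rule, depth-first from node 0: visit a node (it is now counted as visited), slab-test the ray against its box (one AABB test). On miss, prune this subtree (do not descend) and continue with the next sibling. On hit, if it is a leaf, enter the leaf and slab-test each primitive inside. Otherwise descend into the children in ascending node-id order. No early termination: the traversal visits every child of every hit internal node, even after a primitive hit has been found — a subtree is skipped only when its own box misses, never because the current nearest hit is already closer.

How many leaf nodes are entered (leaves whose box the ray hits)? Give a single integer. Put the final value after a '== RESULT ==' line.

Trace the traversal:
N0 x:[44,125/2] y:[109/3,146/3] z:[113/3,157/3] -> hit [44,146/3], descend [2, 6, 10, 12]
  N2 x:[48,61] y:[46,146/3] z:[131/3,157/3] -> hit [48,146/3], descend [4, 5]
    N4 x:[101/2,61] y:[139/3,146/3] z:[131/3,146/3] -> miss, prune
    N5 x:[48,50] y:[46,145/3] z:[145/3,157/3] -> hit [145/3,145/3] leaf, test {P10@t=145/3, P15(miss)}
  N6 x:[55,125/2] y:[109/3,137/3] z:[113/3,44] -> miss, prune
  N10 x:[44,56] y:[109/3,146/3] z:[115/3,43] -> miss, prune
  N12 x:[44,119/2] y:[110/3,143/3] z:[130/3,152/3] -> hit [44,143/3], descend [1, 7]
    N1 x:[44,55] y:[110/3,136/3] z:[131/3,49] -> hit [44,136/3] leaf, test {P1(miss), P8(miss), P17@t=44}
    N7 x:[53,119/2] y:[133/3,143/3] z:[130/3,152/3] -> miss, prune

9 AABB tests over nodes [0, 2, 4, 5, 6, 10, 12, 1, 7]; 2 leaves entered; closest P17.

== RESULT ==
2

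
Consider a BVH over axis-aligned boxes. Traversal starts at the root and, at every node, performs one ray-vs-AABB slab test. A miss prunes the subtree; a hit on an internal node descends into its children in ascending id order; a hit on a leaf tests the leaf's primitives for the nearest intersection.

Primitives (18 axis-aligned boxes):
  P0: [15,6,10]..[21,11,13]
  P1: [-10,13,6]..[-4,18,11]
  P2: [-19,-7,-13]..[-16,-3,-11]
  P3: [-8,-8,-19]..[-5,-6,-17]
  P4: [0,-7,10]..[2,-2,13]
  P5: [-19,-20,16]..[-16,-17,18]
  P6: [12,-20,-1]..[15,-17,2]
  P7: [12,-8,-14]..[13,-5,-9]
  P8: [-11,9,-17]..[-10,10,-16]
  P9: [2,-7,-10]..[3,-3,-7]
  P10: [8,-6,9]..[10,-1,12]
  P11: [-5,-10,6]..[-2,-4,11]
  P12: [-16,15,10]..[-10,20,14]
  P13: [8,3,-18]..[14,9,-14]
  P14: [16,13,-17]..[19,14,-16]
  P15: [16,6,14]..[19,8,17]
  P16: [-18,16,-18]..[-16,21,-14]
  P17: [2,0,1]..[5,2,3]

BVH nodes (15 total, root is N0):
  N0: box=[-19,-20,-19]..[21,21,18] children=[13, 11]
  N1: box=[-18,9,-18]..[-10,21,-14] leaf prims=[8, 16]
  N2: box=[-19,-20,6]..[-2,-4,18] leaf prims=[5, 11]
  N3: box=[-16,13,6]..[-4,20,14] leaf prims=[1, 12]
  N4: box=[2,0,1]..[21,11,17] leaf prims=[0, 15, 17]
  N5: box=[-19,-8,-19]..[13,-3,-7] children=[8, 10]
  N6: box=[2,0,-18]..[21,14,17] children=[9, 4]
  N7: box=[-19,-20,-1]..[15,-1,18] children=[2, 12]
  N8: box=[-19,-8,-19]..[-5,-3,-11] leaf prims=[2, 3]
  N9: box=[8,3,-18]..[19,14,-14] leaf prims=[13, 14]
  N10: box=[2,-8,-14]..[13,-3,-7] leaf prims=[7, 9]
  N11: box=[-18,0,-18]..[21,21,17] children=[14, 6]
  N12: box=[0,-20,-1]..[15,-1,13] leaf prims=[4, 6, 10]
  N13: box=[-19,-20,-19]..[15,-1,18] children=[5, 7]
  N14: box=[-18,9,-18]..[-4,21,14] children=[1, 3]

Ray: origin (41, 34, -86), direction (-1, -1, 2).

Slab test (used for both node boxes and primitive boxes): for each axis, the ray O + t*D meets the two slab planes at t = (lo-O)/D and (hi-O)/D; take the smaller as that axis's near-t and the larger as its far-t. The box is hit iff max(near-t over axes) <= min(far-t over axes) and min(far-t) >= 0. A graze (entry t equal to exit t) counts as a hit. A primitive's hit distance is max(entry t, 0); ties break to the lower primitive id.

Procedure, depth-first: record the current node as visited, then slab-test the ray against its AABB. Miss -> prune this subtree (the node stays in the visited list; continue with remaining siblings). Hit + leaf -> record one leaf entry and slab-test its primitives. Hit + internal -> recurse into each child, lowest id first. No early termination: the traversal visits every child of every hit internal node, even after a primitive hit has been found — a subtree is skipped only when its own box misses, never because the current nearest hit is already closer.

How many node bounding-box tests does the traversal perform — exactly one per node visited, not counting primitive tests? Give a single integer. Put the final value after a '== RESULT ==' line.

Walk:
N0 x:[20,60] y:[13,54] z:[67/2,52] -> hit [67/2,52], descend [11, 13]
  N11 x:[20,59] y:[13,34] z:[34,103/2] -> hit [34,34], descend [6, 14]
    N6 x:[20,39] y:[20,34] z:[34,103/2] -> hit [34,34], descend [4, 9]
      N4 x:[20,39] y:[23,34] z:[87/2,103/2] -> miss, prune
      N9 x:[22,33] y:[20,31] z:[34,36] -> miss, prune
    N14 x:[45,59] y:[13,25] z:[34,50] -> miss, prune
  N13 x:[26,60] y:[35,54] z:[67/2,52] -> hit [35,52], descend [5, 7]
    N5 x:[28,60] y:[37,42] z:[67/2,79/2] -> hit [37,79/2], descend [8, 10]
      N8 x:[46,60] y:[37,42] z:[67/2,75/2] -> miss, prune
      N10 x:[28,39] y:[37,42] z:[36,79/2] -> hit [37,39] leaf, test {P7(miss), P9@t=38}
    N7 x:[26,60] y:[35,54] z:[85/2,52] -> hit [85/2,52], descend [2, 12]
      N2 x:[43,60] y:[38,54] z:[46,52] -> hit [46,52] leaf, test {P5(miss), P11(miss)}
      N12 x:[26,41] y:[35,54] z:[85/2,99/2] -> miss, prune

Summary -> nodes [0, 11, 6, 4, 9, 14, 13, 5, 8, 10, 7, 2, 12]; box-tests=13; leaf-entries=2; first=P9

== RESULT ==
13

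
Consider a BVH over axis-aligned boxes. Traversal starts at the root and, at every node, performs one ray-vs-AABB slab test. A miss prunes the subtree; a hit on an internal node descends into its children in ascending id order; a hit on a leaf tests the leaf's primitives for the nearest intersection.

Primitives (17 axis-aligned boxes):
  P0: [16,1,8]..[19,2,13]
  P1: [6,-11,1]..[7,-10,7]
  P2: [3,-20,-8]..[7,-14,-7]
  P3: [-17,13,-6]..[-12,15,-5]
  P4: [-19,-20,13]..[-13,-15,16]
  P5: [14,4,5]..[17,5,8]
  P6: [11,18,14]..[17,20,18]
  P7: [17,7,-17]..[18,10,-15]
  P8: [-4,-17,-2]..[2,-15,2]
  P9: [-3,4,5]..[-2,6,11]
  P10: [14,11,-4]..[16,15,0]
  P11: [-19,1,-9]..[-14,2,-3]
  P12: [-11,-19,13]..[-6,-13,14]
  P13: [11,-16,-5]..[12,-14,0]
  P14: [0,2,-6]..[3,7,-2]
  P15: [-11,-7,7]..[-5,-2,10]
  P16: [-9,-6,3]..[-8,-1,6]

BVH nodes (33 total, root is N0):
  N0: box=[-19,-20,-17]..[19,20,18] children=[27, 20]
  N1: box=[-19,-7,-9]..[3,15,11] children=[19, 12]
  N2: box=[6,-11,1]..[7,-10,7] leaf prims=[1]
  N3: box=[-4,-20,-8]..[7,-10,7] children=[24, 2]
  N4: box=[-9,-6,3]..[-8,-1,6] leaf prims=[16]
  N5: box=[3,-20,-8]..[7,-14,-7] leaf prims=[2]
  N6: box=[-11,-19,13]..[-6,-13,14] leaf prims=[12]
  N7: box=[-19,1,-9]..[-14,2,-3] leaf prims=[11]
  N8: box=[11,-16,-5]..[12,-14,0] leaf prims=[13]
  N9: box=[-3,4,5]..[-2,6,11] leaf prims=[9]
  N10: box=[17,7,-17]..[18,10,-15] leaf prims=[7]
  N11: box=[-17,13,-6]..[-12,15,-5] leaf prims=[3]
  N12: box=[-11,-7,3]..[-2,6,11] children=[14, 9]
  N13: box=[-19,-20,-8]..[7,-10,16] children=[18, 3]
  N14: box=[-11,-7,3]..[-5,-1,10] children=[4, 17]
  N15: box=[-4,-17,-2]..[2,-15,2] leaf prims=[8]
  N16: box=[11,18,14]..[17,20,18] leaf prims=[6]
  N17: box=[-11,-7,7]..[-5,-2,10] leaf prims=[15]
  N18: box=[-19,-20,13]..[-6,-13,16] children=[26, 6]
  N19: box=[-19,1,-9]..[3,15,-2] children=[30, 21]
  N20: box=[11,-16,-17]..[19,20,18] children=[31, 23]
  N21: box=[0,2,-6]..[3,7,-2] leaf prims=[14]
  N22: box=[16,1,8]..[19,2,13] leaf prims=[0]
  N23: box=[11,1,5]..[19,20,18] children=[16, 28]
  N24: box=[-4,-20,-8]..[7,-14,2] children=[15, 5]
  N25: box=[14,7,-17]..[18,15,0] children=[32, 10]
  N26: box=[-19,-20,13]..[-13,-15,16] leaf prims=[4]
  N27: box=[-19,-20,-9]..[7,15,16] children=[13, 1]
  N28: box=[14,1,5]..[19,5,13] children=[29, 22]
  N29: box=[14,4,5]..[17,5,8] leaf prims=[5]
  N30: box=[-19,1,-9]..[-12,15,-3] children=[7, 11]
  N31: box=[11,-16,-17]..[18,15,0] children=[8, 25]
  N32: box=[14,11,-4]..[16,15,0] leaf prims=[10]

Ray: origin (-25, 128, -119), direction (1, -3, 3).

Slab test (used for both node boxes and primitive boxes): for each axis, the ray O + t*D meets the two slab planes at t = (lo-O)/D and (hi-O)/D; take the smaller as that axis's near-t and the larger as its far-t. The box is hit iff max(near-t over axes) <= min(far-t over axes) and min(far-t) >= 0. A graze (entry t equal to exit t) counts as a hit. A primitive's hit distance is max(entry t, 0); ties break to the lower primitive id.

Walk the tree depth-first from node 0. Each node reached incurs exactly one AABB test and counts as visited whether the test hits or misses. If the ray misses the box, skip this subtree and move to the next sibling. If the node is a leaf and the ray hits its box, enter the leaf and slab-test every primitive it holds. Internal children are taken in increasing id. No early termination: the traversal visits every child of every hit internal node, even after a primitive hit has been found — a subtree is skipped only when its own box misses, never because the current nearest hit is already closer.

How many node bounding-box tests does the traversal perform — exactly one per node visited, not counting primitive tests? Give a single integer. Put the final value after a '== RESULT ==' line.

Trace the traversal:
N0 x:[6,44] y:[36,148/3] z:[34,137/3] -> hit [36,44], descend [20, 27]
  N20 x:[36,44] y:[36,48] z:[34,137/3] -> hit [36,44], descend [23, 31]
    N23 x:[36,44] y:[36,127/3] z:[124/3,137/3] -> hit [124/3,127/3], descend [16, 28]
      N16 x:[36,42] y:[36,110/3] z:[133/3,137/3] -> miss, prune
      N28 x:[39,44] y:[41,127/3] z:[124/3,44] -> hit [124/3,127/3], descend [22, 29]
        N22 x:[41,44] y:[42,127/3] z:[127/3,44] -> hit [127/3,127/3] leaf, test {P0@t=127/3}
        N29 x:[39,42] y:[41,124/3] z:[124/3,127/3] -> hit [124/3,124/3] leaf, test {P5@t=124/3}
    N31 x:[36,43] y:[113/3,48] z:[34,119/3] -> hit [113/3,119/3], descend [8, 25]
      N8 x:[36,37] y:[142/3,48] z:[38,119/3] -> miss, prune
      N25 x:[39,43] y:[113/3,121/3] z:[34,119/3] -> hit [39,119/3], descend [10, 32]
        N10 x:[42,43] y:[118/3,121/3] z:[34,104/3] -> miss, prune
        N32 x:[39,41] y:[113/3,39] z:[115/3,119/3] -> hit [39,39] leaf, test {P10@t=39}
  N27 x:[6,32] y:[113/3,148/3] z:[110/3,45] -> miss, prune

order=[0, 20, 23, 16, 28, 22, 29, 31, 8, 25, 10, 32, 27]  |boxes|=13  |leaves|=3  hit=P10

== RESULT ==
13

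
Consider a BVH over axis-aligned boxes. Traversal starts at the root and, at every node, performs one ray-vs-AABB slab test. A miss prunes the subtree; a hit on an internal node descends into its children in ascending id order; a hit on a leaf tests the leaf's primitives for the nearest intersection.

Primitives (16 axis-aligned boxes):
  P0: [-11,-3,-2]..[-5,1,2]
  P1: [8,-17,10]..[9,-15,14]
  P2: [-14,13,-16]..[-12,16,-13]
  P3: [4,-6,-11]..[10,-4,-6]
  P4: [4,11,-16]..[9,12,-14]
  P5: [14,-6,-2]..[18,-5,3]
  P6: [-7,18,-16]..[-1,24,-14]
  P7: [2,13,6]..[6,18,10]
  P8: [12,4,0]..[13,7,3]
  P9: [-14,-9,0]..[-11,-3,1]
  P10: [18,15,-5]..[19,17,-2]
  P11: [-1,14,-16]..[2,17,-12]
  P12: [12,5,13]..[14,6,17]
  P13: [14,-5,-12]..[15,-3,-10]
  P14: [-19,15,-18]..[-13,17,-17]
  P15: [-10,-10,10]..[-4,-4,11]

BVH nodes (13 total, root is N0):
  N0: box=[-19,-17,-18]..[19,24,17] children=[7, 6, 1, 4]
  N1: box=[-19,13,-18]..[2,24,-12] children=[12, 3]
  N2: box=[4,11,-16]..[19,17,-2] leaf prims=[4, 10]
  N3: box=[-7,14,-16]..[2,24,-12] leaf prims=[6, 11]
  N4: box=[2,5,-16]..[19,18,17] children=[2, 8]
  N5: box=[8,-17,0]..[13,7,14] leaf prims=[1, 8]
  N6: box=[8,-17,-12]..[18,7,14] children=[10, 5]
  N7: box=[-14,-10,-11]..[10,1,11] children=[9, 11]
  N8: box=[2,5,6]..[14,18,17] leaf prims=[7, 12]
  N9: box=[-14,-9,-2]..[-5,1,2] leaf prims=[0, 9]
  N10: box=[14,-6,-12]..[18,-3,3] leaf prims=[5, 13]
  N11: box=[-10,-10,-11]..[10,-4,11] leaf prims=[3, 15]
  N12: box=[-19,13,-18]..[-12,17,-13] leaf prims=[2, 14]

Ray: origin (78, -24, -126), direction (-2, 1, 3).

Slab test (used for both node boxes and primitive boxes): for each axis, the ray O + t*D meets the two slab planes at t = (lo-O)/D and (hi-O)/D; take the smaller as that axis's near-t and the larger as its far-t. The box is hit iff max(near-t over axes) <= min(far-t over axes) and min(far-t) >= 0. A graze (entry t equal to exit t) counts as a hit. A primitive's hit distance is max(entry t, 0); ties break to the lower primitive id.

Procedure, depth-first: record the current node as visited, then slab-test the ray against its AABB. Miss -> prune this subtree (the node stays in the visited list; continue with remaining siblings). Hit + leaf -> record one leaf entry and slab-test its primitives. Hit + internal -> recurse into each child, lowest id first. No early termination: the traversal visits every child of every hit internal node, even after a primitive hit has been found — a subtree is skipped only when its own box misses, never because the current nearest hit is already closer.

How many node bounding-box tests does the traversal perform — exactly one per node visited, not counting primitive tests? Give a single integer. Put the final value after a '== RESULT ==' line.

Traverse from the root:
N0 x:[59/2,97/2] y:[7,48] z:[36,143/3] -> hit [36,143/3], descend [1, 4, 6, 7]
  N1 x:[38,97/2] y:[37,48] z:[36,38] -> hit [38,38], descend [3, 12]
    N3 x:[38,85/2] y:[38,48] z:[110/3,38] -> hit [38,38] leaf, test {P6(miss), P11@t=38}
    N12 x:[45,97/2] y:[37,41] z:[36,113/3] -> miss, prune
  N4 x:[59/2,38] y:[29,42] z:[110/3,143/3] -> hit [110/3,38], descend [2, 8]
    N2 x:[59/2,37] y:[35,41] z:[110/3,124/3] -> hit [110/3,37] leaf, test {P4(miss), P10(miss)}
    N8 x:[32,38] y:[29,42] z:[44,143/3] -> miss, prune
  N6 x:[30,35] y:[7,31] z:[38,140/3] -> miss, prune
  N7 x:[34,46] y:[14,25] z:[115/3,137/3] -> miss, prune

Summary -> nodes [0, 1, 3, 12, 4, 2, 8, 6, 7]; box-tests=9; leaf-entries=2; first=P11

== RESULT ==
9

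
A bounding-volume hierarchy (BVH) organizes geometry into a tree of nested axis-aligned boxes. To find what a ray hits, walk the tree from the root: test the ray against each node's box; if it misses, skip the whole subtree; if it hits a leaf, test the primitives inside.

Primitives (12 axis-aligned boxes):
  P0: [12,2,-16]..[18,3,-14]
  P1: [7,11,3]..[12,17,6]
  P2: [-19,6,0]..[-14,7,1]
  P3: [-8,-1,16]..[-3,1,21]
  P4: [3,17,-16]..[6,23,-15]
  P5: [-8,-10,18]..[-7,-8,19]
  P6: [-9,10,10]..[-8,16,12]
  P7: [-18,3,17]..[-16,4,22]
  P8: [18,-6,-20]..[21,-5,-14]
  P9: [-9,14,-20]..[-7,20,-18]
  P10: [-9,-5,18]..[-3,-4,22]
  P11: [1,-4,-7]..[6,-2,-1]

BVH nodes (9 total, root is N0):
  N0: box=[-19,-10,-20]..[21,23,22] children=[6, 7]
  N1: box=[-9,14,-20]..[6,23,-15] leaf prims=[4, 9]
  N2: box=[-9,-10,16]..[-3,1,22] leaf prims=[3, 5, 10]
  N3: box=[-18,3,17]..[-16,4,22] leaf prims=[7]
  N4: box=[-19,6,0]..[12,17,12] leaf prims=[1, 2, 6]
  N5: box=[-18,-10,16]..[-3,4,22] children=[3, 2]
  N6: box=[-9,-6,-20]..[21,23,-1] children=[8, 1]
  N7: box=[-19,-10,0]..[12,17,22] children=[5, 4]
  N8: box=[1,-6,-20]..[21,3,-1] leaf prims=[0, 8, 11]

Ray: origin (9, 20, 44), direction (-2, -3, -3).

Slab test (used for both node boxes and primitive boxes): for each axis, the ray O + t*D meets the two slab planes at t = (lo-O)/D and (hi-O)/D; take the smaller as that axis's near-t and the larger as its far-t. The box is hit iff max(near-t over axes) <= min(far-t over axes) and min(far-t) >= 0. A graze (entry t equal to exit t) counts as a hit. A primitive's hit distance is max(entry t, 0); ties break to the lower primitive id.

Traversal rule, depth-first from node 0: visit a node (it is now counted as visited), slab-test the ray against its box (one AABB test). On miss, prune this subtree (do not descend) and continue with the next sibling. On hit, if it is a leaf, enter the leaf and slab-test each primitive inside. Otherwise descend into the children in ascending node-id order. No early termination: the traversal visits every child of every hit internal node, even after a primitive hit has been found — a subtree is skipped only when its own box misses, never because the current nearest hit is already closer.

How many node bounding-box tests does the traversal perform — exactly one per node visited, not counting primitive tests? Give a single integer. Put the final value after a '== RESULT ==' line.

Trace the traversal:
N0 x:[-6,14] y:[-1,10] z:[22/3,64/3] -> hit [22/3,10], descend [6, 7]
  N6 x:[-6,9] y:[-1,26/3] z:[15,64/3] -> miss, prune
  N7 x:[-3/2,14] y:[1,10] z:[22/3,44/3] -> hit [22/3,10], descend [4, 5]
    N4 x:[-3/2,14] y:[1,14/3] z:[32/3,44/3] -> miss, prune
    N5 x:[6,27/2] y:[16/3,10] z:[22/3,28/3] -> hit [22/3,28/3], descend [2, 3]
      N2 x:[6,9] y:[19/3,10] z:[22/3,28/3] -> hit [22/3,9] leaf, test {P3(miss), P5(miss), P10@t=8}
      N3 x:[25/2,27/2] y:[16/3,17/3] z:[22/3,9] -> miss, prune

Visited [0, 6, 7, 4, 5, 2, 3]. Tests: 7 box, 1 leaf. Nearest: P10.

== RESULT ==
7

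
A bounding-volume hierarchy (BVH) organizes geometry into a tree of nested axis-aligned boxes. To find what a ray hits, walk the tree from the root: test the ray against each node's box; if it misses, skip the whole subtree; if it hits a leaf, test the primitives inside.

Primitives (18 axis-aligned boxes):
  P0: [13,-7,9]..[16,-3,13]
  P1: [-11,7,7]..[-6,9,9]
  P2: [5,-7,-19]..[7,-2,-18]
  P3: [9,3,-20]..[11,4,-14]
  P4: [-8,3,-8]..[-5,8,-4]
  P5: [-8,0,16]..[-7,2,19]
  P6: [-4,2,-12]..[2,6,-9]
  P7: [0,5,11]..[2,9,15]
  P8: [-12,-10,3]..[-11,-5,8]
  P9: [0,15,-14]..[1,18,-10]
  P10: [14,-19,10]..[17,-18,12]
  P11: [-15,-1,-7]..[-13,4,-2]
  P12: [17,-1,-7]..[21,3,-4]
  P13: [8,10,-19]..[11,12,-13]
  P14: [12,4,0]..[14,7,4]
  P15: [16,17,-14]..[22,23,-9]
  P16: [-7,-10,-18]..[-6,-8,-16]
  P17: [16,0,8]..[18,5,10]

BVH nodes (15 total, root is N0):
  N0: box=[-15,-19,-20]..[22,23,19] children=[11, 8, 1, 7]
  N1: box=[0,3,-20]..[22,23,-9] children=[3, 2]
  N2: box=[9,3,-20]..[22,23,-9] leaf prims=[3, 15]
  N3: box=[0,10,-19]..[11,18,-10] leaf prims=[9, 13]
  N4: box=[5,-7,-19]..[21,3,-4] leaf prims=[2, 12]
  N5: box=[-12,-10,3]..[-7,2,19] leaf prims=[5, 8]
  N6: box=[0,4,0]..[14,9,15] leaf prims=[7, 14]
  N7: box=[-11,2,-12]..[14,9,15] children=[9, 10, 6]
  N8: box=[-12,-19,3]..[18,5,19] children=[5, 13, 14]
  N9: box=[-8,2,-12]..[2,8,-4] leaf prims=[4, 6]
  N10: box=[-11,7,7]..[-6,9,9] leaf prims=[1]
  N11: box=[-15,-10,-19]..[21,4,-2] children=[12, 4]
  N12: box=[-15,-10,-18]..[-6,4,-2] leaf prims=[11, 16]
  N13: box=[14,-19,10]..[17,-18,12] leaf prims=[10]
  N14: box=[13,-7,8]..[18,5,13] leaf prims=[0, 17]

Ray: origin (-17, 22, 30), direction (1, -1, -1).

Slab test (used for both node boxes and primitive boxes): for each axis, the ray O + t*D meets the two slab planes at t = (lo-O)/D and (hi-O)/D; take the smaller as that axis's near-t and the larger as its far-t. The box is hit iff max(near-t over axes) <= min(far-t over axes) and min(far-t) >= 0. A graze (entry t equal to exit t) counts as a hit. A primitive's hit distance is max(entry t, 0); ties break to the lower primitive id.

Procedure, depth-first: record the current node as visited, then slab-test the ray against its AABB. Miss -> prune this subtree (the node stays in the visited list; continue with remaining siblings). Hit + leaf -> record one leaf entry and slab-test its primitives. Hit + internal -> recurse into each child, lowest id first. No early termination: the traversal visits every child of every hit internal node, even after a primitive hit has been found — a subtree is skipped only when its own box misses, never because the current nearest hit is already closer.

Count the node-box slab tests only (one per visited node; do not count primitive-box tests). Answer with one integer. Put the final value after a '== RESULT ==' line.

Trace the traversal:
N0 x:[2,39] y:[-1,41] z:[11,50] -> hit [11,39], descend [1, 7, 8, 11]
  N1 x:[17,39] y:[-1,19] z:[39,50] -> miss, prune
  N7 x:[6,31] y:[13,20] z:[15,42] -> hit [15,20], descend [6, 9, 10]
    N6 x:[17,31] y:[13,18] z:[15,30] -> hit [17,18] leaf, test {P7@t=17, P14(miss)}
    N9 x:[9,19] y:[14,20] z:[34,42] -> miss, prune
    N10 x:[6,11] y:[13,15] z:[21,23] -> miss, prune
  N8 x:[5,35] y:[17,41] z:[11,27] -> hit [17,27], descend [5, 13, 14]
    N5 x:[5,10] y:[20,32] z:[11,27] -> miss, prune
    N13 x:[31,34] y:[40,41] z:[18,20] -> miss, prune
    N14 x:[30,35] y:[17,29] z:[17,22] -> miss, prune
  N11 x:[2,38] y:[18,32] z:[32,49] -> hit [32,32], descend [4, 12]
    N4 x:[22,38] y:[19,29] z:[34,49] -> miss, prune
    N12 x:[2,11] y:[18,32] z:[32,48] -> miss, prune

13 AABB tests over nodes [0, 1, 7, 6, 9, 10, 8, 5, 13, 14, 11, 4, 12]; 1 leaf entered; closest P7.

== RESULT ==
13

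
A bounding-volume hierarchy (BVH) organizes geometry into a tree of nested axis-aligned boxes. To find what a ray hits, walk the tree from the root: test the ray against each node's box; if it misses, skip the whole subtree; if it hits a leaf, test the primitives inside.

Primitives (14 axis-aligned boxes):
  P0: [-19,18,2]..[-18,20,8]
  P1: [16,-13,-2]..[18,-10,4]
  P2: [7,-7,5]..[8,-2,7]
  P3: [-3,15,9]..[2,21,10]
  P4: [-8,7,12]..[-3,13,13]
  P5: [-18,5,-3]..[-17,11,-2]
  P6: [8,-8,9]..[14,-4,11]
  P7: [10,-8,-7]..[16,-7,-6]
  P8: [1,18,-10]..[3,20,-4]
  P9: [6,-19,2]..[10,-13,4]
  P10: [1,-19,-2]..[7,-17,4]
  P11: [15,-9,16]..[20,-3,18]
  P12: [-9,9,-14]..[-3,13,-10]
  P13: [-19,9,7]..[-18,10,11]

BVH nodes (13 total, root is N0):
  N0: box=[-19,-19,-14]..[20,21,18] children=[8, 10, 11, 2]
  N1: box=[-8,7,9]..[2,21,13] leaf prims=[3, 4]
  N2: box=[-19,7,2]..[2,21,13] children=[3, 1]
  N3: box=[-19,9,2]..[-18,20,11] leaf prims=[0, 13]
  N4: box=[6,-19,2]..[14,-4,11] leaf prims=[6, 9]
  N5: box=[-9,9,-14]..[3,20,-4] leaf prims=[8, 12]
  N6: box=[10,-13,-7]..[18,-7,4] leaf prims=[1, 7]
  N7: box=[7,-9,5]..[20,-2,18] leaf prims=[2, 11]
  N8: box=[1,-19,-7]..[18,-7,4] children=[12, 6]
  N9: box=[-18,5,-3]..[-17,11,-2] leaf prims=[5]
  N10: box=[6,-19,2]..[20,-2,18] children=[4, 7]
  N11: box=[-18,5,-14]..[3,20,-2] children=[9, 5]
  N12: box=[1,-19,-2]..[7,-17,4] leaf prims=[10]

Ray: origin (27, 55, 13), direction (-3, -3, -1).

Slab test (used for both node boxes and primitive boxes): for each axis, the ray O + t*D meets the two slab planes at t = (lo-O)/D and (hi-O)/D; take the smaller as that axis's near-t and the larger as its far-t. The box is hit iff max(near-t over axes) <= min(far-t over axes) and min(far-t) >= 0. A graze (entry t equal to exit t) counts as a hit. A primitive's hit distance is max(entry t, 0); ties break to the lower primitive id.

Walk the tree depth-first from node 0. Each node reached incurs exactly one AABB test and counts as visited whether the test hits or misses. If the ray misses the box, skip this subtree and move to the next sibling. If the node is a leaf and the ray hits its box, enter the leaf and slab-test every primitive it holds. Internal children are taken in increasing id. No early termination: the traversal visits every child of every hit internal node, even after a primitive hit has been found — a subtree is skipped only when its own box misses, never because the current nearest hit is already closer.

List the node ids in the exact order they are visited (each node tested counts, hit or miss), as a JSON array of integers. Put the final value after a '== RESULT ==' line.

Walk:
N0 x:[7/3,46/3] y:[34/3,74/3] z:[-5,27] -> hit [34/3,46/3], descend [2, 8, 10, 11]
  N2 x:[25/3,46/3] y:[34/3,16] z:[0,11] -> miss, prune
  N8 x:[3,26/3] y:[62/3,74/3] z:[9,20] -> miss, prune
  N10 x:[7/3,7] y:[19,74/3] z:[-5,11] -> miss, prune
  N11 x:[8,15] y:[35/3,50/3] z:[15,27] -> hit [15,15], descend [5, 9]
    N5 x:[8,12] y:[35/3,46/3] z:[17,27] -> miss, prune
    N9 x:[44/3,15] y:[44/3,50/3] z:[15,16] -> hit [15,15] leaf, test {P5@t=15}

order=[0, 2, 8, 10, 11, 5, 9]  |boxes|=7  |leaves|=1  hit=P5

== RESULT ==
[0, 2, 8, 10, 11, 5, 9]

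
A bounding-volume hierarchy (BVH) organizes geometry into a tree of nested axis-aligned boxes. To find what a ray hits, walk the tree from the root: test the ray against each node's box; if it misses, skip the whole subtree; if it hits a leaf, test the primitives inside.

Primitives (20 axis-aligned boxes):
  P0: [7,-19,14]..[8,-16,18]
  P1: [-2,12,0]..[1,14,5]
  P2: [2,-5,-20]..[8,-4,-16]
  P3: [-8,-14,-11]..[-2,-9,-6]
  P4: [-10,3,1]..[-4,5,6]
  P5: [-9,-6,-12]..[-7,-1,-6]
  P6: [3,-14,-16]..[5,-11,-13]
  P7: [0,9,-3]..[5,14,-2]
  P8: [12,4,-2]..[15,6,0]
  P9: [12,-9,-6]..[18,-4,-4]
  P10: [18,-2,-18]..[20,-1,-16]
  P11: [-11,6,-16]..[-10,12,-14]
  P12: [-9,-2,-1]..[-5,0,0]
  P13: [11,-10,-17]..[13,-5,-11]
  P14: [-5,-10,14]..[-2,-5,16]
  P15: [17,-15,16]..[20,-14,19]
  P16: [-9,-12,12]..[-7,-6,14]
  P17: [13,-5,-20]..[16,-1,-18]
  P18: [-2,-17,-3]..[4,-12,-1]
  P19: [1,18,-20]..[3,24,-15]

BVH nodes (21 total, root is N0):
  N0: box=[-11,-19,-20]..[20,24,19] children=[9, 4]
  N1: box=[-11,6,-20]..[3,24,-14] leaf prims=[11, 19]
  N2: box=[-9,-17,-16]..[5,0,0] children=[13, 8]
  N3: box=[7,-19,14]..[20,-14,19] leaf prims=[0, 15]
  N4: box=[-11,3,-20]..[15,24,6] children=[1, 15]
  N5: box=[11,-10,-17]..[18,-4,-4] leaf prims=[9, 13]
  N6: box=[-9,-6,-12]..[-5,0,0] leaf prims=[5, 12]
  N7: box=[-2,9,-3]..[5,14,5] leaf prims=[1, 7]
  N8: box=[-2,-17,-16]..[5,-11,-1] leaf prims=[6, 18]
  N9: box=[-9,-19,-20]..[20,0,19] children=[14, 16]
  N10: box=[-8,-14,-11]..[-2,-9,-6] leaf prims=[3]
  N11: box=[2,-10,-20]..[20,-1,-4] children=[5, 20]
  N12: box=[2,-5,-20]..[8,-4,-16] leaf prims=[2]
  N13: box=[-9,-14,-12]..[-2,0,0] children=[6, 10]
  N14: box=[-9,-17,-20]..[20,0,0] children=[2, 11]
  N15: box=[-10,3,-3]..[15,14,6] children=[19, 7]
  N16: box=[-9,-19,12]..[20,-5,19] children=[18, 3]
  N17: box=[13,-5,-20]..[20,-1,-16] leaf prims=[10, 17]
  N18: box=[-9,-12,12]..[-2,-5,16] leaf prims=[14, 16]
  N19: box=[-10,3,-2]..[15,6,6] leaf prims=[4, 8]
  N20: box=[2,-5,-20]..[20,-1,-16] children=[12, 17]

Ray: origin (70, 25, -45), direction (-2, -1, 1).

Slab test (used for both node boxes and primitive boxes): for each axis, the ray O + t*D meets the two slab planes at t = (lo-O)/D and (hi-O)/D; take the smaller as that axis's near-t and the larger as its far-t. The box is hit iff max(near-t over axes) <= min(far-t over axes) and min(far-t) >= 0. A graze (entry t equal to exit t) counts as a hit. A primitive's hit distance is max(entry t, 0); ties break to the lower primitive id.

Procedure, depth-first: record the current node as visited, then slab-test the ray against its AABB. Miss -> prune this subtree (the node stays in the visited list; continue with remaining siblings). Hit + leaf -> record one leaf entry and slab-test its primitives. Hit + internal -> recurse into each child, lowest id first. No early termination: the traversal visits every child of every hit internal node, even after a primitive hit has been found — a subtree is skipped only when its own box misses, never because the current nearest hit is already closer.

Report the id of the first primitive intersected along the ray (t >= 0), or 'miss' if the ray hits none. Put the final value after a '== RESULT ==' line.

Trace the traversal:
N0 x:[25,81/2] y:[1,44] z:[25,64] -> hit [25,81/2], descend [4, 9]
  N4 x:[55/2,81/2] y:[1,22] z:[25,51] -> miss, prune
  N9 x:[25,79/2] y:[25,44] z:[25,64] -> hit [25,79/2], descend [14, 16]
    N14 x:[25,79/2] y:[25,42] z:[25,45] -> hit [25,79/2], descend [2, 11]
      N2 x:[65/2,79/2] y:[25,42] z:[29,45] -> hit [65/2,79/2], descend [8, 13]
        N8 x:[65/2,36] y:[36,42] z:[29,44] -> hit [36,36] leaf, test {P6(miss), P18(miss)}
        N13 x:[36,79/2] y:[25,39] z:[33,45] -> hit [36,39], descend [6, 10]
          N6 x:[75/2,79/2] y:[25,31] z:[33,45] -> miss, prune
          N10 x:[36,39] y:[34,39] z:[34,39] -> hit [36,39] leaf, test {P3@t=36}
      N11 x:[25,34] y:[26,35] z:[25,41] -> hit [26,34], descend [5, 20]
        N5 x:[26,59/2] y:[29,35] z:[28,41] -> hit [29,59/2] leaf, test {P9(miss), P13(miss)}
        N20 x:[25,34] y:[26,30] z:[25,29] -> hit [26,29], descend [12, 17]
          N12 x:[31,34] y:[29,30] z:[25,29] -> miss, prune
          N17 x:[25,57/2] y:[26,30] z:[25,29] -> hit [26,57/2] leaf, test {P10(miss), P17@t=27}
    N16 x:[25,79/2] y:[30,44] z:[57,64] -> miss, prune

Summary -> nodes [0, 4, 9, 14, 2, 8, 13, 6, 10, 11, 5, 20, 12, 17, 16]; box-tests=15; leaf-entries=4; first=P17

== RESULT ==
17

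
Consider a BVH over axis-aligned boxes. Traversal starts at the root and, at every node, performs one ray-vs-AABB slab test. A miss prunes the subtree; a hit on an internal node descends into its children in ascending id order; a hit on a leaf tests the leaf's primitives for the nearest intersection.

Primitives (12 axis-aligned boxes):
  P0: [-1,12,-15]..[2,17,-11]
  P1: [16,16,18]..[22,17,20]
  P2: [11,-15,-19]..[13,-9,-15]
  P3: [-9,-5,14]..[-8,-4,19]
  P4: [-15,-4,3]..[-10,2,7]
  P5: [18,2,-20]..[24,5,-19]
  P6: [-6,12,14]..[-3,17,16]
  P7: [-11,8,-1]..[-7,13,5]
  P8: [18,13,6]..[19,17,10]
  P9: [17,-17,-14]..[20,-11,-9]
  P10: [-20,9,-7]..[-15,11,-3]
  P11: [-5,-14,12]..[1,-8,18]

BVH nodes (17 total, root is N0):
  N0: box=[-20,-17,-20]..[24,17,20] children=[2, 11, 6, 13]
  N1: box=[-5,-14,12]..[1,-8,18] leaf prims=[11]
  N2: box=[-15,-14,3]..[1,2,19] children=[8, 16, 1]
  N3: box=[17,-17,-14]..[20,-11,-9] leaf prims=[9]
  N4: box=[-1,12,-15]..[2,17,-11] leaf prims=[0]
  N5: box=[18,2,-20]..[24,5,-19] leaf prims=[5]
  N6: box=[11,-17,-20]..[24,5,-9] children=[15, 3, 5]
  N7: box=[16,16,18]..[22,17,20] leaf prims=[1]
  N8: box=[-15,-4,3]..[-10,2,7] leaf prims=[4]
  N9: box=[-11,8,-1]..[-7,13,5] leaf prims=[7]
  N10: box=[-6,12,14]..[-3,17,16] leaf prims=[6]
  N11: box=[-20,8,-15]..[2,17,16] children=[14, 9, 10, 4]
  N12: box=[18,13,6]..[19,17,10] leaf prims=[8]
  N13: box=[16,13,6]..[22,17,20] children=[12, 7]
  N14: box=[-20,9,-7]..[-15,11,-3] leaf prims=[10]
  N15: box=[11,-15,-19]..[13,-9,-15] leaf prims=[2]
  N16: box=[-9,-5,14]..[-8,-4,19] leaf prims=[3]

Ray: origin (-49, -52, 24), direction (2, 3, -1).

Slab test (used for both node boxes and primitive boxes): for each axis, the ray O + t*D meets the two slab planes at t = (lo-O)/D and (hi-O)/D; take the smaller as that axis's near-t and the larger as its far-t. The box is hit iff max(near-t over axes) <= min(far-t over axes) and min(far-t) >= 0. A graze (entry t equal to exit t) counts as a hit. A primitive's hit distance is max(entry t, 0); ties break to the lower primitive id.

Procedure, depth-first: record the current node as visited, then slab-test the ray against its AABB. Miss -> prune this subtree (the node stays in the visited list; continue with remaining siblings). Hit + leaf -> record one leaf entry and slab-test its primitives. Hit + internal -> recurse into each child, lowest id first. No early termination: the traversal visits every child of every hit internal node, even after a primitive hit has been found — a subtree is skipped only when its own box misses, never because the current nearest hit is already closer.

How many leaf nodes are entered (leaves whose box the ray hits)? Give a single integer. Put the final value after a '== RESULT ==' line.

Traverse from the root:
N0 x:[29/2,73/2] y:[35/3,23] z:[4,44] -> hit [29/2,23], descend [2, 6, 11, 13]
  N2 x:[17,25] y:[38/3,18] z:[5,21] -> hit [17,18], descend [1, 8, 16]
    N1 x:[22,25] y:[38/3,44/3] z:[6,12] -> miss, prune
    N8 x:[17,39/2] y:[16,18] z:[17,21] -> hit [17,18] leaf, test {P4@t=17}
    N16 x:[20,41/2] y:[47/3,16] z:[5,10] -> miss, prune
  N6 x:[30,73/2] y:[35/3,19] z:[33,44] -> miss, prune
  N11 x:[29/2,51/2] y:[20,23] z:[8,39] -> hit [20,23], descend [4, 9, 10, 14]
    N4 x:[24,51/2] y:[64/3,23] z:[35,39] -> miss, prune
    N9 x:[19,21] y:[20,65/3] z:[19,25] -> hit [20,21] leaf, test {P7@t=20}
    N10 x:[43/2,23] y:[64/3,23] z:[8,10] -> miss, prune
    N14 x:[29/2,17] y:[61/3,21] z:[27,31] -> miss, prune
  N13 x:[65/2,71/2] y:[65/3,23] z:[4,18] -> miss, prune

Summary -> nodes [0, 2, 1, 8, 16, 6, 11, 4, 9, 10, 14, 13]; box-tests=12; leaf-entries=2; first=P4

== RESULT ==
2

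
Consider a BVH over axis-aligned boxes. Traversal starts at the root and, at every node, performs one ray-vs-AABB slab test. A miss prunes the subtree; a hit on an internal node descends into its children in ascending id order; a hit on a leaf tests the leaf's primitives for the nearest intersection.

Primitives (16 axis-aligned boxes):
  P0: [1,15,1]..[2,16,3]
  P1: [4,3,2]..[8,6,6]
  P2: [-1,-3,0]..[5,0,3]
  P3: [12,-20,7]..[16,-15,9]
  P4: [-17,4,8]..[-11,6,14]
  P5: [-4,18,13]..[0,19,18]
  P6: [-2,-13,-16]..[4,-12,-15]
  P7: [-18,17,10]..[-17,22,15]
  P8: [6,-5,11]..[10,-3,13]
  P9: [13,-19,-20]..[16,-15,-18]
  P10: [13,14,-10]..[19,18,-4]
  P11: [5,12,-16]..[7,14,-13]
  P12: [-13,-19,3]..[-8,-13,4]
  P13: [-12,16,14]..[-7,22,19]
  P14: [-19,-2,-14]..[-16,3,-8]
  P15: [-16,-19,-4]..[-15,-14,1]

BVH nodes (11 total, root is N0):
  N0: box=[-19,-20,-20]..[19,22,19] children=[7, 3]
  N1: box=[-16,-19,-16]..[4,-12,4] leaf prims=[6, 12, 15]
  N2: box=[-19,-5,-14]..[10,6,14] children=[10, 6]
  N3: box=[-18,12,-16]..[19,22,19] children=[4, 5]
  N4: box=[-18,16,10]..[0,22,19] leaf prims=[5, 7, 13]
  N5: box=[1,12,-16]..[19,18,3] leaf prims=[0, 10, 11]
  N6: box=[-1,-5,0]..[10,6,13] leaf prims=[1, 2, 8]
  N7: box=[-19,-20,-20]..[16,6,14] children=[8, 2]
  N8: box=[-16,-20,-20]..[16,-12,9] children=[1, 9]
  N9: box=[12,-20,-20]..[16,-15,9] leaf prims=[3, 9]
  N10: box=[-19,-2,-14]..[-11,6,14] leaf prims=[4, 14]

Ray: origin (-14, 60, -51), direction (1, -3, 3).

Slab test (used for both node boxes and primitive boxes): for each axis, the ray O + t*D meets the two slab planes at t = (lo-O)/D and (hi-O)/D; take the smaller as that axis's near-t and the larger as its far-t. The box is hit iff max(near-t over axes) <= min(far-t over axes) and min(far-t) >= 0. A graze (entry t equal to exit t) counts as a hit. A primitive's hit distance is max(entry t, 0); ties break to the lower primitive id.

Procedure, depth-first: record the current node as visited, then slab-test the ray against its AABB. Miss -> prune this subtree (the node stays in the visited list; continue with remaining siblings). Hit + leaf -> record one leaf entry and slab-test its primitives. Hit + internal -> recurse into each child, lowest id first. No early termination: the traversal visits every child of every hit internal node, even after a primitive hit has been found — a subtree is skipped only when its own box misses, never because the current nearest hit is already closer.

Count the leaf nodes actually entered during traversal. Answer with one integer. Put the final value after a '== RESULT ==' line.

Traverse from the root:
N0 x:[-5,33] y:[38/3,80/3] z:[31/3,70/3] -> hit [38/3,70/3], descend [3, 7]
  N3 x:[-4,33] y:[38/3,16] z:[35/3,70/3] -> hit [38/3,16], descend [4, 5]
    N4 x:[-4,14] y:[38/3,44/3] z:[61/3,70/3] -> miss, prune
    N5 x:[15,33] y:[14,16] z:[35/3,18] -> hit [15,16] leaf, test {P0(miss), P10(miss), P11(miss)}
  N7 x:[-5,30] y:[18,80/3] z:[31/3,65/3] -> hit [18,65/3], descend [2, 8]
    N2 x:[-5,24] y:[18,65/3] z:[37/3,65/3] -> hit [18,65/3], descend [6, 10]
      N6 x:[13,24] y:[18,65/3] z:[17,64/3] -> hit [18,64/3] leaf, test {P1@t=18, P2(miss), P8@t=21}
      N10 x:[-5,3] y:[18,62/3] z:[37/3,65/3] -> miss, prune
    N8 x:[-2,30] y:[24,80/3] z:[31/3,20] -> miss, prune

Visited [0, 3, 4, 5, 7, 2, 6, 10, 8]. Tests: 9 box, 2 leaf. Nearest: P1.

== RESULT ==
2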